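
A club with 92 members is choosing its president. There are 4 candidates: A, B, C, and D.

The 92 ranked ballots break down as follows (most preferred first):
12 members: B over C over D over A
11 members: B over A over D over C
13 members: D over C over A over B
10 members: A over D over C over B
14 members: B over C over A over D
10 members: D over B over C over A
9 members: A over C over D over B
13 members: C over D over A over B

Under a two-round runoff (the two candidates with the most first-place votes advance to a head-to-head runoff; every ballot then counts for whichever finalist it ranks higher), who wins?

Round 1 first-place votes: A 19, B 37, C 13, D 23. B and D advance.
Runoff: B is ranked above D on 37 ballots, D above B on 55.

D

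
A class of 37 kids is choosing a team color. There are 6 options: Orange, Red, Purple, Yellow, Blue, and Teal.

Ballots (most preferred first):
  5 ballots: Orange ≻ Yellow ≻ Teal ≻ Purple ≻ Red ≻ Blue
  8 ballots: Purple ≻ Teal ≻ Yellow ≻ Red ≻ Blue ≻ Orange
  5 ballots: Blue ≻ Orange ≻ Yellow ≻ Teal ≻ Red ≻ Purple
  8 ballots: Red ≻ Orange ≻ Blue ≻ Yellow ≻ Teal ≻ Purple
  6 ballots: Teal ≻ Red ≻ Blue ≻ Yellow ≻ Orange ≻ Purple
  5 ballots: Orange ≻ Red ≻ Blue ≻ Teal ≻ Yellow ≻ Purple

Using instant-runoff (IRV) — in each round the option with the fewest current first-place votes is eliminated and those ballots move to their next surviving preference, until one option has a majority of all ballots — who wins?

Round 1: Orange 10, Red 8, Purple 8, Yellow 0, Blue 5, Teal 6. Yellow eliminated.
Round 2: Orange 10, Red 8, Purple 8, Blue 5, Teal 6. Blue eliminated.
Round 3: Orange 15, Red 8, Purple 8, Teal 6. Teal eliminated.
Round 4: Orange 15, Red 14, Purple 8. Purple eliminated.
Round 5: Orange 15, Red 22. Red has a majority (≥19).

Red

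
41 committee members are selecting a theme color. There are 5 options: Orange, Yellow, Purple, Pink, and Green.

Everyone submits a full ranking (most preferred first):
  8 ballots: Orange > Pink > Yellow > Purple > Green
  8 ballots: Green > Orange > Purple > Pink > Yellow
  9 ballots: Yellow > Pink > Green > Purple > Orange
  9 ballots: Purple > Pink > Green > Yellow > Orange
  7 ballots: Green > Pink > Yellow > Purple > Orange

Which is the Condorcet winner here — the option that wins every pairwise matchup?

Pink

Pink vs Orange: 25–16
Pink vs Yellow: 32–9
Pink vs Purple: 24–17
Pink vs Green: 26–15
Pink beats every other option.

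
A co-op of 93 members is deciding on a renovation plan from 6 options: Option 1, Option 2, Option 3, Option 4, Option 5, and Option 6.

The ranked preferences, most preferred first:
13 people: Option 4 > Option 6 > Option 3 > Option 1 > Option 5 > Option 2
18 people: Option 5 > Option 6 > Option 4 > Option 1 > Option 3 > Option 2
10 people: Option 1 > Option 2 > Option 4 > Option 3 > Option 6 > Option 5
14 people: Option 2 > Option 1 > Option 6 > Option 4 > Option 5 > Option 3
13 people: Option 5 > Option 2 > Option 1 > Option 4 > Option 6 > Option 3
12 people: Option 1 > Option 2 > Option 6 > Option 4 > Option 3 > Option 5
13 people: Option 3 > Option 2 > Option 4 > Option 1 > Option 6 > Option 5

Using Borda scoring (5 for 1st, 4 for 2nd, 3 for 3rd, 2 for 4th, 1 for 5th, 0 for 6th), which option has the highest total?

Option 1: 13×2 + 18×2 + 10×5 + 14×4 + 13×3 + 12×5 + 13×2 = 293
Option 2: 13×0 + 18×0 + 10×4 + 14×5 + 13×4 + 12×4 + 13×4 = 262
Option 3: 13×3 + 18×1 + 10×2 + 14×0 + 13×0 + 12×1 + 13×5 = 154
Option 4: 13×5 + 18×3 + 10×3 + 14×2 + 13×2 + 12×2 + 13×3 = 266
Option 5: 13×1 + 18×5 + 10×0 + 14×1 + 13×5 + 12×0 + 13×0 = 182
Option 6: 13×4 + 18×4 + 10×1 + 14×3 + 13×1 + 12×3 + 13×1 = 238

Option 1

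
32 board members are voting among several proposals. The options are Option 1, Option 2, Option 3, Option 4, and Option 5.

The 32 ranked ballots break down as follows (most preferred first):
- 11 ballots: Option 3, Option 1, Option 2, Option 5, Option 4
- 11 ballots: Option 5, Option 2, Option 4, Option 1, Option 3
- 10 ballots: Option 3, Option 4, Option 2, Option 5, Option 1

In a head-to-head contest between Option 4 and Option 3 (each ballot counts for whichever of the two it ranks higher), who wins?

Option 3

Option 4 is ranked above Option 3 on 11 ballots; Option 3 above Option 4 on 21.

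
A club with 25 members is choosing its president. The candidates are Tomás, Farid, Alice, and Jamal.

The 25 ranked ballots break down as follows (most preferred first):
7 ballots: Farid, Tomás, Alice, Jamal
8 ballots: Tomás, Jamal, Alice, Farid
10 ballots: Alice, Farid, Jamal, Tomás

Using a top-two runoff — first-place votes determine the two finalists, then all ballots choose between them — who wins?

Tomás

Round 1 first-place votes: Tomás 8, Farid 7, Alice 10, Jamal 0. Alice and Tomás advance.
Runoff: Alice is ranked above Tomás on 10 ballots, Tomás above Alice on 15.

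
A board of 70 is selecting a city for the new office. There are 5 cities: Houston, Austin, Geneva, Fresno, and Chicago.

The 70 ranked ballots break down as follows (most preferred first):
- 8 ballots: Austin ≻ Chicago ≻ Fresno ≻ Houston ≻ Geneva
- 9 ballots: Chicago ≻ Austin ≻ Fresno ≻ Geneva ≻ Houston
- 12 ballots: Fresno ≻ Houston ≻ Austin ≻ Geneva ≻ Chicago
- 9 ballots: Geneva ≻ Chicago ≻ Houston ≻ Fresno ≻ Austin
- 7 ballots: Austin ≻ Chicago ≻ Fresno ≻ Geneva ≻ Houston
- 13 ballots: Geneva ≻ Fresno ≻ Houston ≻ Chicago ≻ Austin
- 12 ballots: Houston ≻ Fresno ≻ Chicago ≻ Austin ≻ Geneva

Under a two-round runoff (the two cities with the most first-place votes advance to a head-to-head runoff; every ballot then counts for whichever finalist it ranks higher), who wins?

Round 1 first-place votes: Houston 12, Austin 15, Geneva 22, Fresno 12, Chicago 9. Geneva and Austin advance.
Runoff: Geneva is ranked above Austin on 22 ballots, Austin above Geneva on 48.

Austin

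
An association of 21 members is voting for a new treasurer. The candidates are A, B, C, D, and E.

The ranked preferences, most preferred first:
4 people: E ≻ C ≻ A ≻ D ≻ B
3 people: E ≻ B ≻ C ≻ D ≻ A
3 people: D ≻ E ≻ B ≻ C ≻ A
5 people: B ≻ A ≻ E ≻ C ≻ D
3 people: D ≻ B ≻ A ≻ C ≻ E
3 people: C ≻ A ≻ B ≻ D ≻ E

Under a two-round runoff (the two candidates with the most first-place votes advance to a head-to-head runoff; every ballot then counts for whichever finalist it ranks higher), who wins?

Round 1 first-place votes: A 0, B 5, C 3, D 6, E 7. E and D advance.
Runoff: E is ranked above D on 12 ballots, D above E on 9.

E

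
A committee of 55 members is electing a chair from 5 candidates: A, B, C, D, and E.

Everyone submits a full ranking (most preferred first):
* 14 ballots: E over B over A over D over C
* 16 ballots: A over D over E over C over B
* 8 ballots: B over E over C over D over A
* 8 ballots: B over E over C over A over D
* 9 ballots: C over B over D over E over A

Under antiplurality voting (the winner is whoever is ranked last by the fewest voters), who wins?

Last-place votes: A 17, B 16, C 14, D 8, E 0.

E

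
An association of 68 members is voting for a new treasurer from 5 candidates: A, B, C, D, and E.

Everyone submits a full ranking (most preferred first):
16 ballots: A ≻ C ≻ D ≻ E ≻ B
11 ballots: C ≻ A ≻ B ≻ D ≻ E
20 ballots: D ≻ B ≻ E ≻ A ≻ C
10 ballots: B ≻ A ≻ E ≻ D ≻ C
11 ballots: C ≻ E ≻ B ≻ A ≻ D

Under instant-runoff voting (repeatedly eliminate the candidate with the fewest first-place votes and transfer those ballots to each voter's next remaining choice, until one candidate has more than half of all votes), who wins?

A

Round 1: A 16, B 10, C 22, D 20, E 0. E eliminated.
Round 2: A 16, B 10, C 22, D 20. B eliminated.
Round 3: A 26, C 22, D 20. D eliminated.
Round 4: A 46, C 22. A has a majority (≥35).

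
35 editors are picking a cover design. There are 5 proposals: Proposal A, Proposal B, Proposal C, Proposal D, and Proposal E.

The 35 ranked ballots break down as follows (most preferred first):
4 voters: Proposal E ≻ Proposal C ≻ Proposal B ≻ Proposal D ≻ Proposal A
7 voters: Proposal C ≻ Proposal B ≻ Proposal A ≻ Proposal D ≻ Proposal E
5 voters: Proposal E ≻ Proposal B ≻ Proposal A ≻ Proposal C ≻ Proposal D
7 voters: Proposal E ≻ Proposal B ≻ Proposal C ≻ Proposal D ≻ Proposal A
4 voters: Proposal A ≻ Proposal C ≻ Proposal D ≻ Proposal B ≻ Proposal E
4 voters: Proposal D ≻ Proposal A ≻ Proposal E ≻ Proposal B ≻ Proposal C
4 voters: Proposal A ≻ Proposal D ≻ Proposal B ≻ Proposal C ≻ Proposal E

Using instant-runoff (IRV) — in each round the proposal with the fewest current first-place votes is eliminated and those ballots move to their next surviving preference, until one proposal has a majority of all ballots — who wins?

Proposal A

Round 1: Proposal A 8, Proposal B 0, Proposal C 7, Proposal D 4, Proposal E 16. Proposal B eliminated.
Round 2: Proposal A 8, Proposal C 7, Proposal D 4, Proposal E 16. Proposal D eliminated.
Round 3: Proposal A 12, Proposal C 7, Proposal E 16. Proposal C eliminated.
Round 4: Proposal A 19, Proposal E 16. Proposal A has a majority (≥18).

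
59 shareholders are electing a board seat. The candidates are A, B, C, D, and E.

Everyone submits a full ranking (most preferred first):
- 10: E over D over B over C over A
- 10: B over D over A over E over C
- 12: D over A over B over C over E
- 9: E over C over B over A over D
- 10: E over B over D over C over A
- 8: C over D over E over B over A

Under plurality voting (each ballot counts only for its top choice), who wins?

E

First-place votes: A 0, B 10, C 8, D 12, E 29.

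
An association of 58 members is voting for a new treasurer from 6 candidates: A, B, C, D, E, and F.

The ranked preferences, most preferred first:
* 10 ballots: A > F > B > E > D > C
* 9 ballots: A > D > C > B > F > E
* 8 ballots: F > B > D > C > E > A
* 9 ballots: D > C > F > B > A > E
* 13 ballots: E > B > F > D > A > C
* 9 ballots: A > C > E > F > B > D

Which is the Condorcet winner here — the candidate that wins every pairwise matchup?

F vs A: 30–28
F vs B: 36–22
F vs C: 31–27
F vs D: 40–18
F vs E: 36–22
F beats every other candidate.

F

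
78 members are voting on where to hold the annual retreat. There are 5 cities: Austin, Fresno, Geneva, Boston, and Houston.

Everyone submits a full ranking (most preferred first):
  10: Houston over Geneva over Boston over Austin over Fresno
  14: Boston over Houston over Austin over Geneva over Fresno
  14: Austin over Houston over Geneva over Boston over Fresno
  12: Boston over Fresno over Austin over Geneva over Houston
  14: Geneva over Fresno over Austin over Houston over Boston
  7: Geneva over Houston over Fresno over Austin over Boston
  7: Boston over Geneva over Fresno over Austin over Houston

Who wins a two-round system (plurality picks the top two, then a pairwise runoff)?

Geneva

Round 1 first-place votes: Austin 14, Fresno 0, Geneva 21, Boston 33, Houston 10. Boston and Geneva advance.
Runoff: Boston is ranked above Geneva on 33 ballots, Geneva above Boston on 45.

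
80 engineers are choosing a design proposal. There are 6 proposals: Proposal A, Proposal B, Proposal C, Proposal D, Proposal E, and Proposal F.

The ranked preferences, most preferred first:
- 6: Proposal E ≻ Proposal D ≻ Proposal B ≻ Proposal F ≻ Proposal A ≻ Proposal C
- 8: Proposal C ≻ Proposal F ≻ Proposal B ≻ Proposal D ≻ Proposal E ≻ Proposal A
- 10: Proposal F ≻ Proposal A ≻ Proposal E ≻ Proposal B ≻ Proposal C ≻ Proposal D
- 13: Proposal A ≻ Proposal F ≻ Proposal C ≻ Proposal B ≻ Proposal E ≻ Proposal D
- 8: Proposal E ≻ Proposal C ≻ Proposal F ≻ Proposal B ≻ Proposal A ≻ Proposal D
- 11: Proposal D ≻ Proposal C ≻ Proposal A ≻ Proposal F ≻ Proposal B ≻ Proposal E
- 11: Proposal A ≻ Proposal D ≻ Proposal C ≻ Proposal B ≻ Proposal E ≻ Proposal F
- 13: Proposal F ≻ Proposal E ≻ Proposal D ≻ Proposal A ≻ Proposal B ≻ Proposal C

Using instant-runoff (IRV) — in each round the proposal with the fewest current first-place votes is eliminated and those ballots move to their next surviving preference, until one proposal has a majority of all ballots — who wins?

Round 1: Proposal A 24, Proposal B 0, Proposal C 8, Proposal D 11, Proposal E 14, Proposal F 23. Proposal B eliminated.
Round 2: Proposal A 24, Proposal C 8, Proposal D 11, Proposal E 14, Proposal F 23. Proposal C eliminated.
Round 3: Proposal A 24, Proposal D 11, Proposal E 14, Proposal F 31. Proposal D eliminated.
Round 4: Proposal A 35, Proposal E 14, Proposal F 31. Proposal E eliminated.
Round 5: Proposal A 35, Proposal F 45. Proposal F has a majority (≥41).

Proposal F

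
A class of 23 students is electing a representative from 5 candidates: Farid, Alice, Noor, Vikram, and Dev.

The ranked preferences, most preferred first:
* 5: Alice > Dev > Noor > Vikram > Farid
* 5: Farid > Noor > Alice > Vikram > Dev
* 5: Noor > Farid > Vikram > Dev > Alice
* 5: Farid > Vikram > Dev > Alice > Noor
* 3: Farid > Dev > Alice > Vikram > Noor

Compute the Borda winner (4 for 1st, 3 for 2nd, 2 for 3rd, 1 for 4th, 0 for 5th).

Farid: 5×0 + 5×4 + 5×3 + 5×4 + 3×4 = 67
Alice: 5×4 + 5×2 + 5×0 + 5×1 + 3×2 = 41
Noor: 5×2 + 5×3 + 5×4 + 5×0 + 3×0 = 45
Vikram: 5×1 + 5×1 + 5×2 + 5×3 + 3×1 = 38
Dev: 5×3 + 5×0 + 5×1 + 5×2 + 3×3 = 39

Farid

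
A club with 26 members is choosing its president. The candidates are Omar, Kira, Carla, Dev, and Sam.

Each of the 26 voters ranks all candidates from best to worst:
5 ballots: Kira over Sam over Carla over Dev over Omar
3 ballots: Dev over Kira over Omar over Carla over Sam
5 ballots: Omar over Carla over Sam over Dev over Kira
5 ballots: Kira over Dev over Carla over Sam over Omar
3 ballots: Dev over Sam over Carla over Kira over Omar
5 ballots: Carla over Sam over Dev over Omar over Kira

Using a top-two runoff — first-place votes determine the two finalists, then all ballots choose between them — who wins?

Round 1 first-place votes: Omar 5, Kira 10, Carla 5, Dev 6, Sam 0. Kira and Dev advance.
Runoff: Kira is ranked above Dev on 10 ballots, Dev above Kira on 16.

Dev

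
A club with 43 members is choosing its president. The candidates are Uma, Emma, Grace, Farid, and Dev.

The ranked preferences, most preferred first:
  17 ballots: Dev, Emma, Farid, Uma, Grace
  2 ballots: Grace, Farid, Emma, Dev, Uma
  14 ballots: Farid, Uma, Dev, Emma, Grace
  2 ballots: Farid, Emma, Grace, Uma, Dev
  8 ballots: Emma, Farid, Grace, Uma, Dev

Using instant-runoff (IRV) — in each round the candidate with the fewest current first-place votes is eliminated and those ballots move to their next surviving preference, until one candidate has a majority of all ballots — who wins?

Farid

Round 1: Uma 0, Emma 8, Grace 2, Farid 16, Dev 17. Uma eliminated.
Round 2: Emma 8, Grace 2, Farid 16, Dev 17. Grace eliminated.
Round 3: Emma 8, Farid 18, Dev 17. Emma eliminated.
Round 4: Farid 26, Dev 17. Farid has a majority (≥22).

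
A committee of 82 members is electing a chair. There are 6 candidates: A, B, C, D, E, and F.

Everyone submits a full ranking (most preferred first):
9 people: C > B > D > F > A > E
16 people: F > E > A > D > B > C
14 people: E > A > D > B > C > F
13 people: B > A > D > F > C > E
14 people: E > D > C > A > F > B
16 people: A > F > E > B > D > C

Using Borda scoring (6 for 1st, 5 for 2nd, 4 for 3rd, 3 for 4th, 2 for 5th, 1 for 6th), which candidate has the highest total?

A: 9×2 + 16×4 + 14×5 + 13×5 + 14×3 + 16×6 = 355
B: 9×5 + 16×2 + 14×3 + 13×6 + 14×1 + 16×3 = 259
C: 9×6 + 16×1 + 14×2 + 13×2 + 14×4 + 16×1 = 196
D: 9×4 + 16×3 + 14×4 + 13×4 + 14×5 + 16×2 = 294
E: 9×1 + 16×5 + 14×6 + 13×1 + 14×6 + 16×4 = 334
F: 9×3 + 16×6 + 14×1 + 13×3 + 14×2 + 16×5 = 284

A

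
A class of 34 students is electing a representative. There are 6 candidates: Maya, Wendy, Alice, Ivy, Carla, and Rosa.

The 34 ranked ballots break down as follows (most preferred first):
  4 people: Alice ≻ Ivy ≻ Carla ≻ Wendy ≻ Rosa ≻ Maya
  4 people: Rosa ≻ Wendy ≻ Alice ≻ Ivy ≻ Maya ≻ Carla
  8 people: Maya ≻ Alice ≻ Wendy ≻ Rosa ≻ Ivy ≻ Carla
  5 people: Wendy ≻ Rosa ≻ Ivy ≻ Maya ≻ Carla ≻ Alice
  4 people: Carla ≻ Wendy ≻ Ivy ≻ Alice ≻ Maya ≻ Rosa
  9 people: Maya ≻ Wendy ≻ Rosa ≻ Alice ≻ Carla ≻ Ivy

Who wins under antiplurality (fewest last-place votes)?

Last-place votes: Maya 4, Wendy 0, Alice 5, Ivy 9, Carla 12, Rosa 4.

Wendy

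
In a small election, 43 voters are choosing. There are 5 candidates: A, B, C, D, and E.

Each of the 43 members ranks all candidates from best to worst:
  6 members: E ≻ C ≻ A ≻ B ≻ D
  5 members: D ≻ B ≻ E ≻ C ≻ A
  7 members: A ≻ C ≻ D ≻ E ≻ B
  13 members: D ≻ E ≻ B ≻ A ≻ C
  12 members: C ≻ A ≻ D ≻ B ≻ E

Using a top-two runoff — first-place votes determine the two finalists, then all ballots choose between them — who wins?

Round 1 first-place votes: A 7, B 0, C 12, D 18, E 6. D and C advance.
Runoff: D is ranked above C on 18 ballots, C above D on 25.

C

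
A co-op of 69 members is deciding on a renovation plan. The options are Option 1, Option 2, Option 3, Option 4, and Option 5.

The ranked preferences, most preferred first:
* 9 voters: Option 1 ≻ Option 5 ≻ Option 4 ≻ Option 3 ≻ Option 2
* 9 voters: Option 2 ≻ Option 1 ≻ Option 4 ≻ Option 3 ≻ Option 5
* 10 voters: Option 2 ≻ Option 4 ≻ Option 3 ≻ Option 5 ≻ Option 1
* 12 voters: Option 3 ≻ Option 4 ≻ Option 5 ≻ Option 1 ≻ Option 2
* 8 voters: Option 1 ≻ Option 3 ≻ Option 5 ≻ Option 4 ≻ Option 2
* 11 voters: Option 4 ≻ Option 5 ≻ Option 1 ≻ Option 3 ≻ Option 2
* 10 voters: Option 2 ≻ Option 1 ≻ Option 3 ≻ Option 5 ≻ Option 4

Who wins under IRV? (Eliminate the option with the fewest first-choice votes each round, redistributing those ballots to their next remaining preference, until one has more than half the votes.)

Option 1

Round 1: Option 1 17, Option 2 29, Option 3 12, Option 4 11, Option 5 0. Option 5 eliminated.
Round 2: Option 1 17, Option 2 29, Option 3 12, Option 4 11. Option 4 eliminated.
Round 3: Option 1 28, Option 2 29, Option 3 12. Option 3 eliminated.
Round 4: Option 1 40, Option 2 29. Option 1 has a majority (≥35).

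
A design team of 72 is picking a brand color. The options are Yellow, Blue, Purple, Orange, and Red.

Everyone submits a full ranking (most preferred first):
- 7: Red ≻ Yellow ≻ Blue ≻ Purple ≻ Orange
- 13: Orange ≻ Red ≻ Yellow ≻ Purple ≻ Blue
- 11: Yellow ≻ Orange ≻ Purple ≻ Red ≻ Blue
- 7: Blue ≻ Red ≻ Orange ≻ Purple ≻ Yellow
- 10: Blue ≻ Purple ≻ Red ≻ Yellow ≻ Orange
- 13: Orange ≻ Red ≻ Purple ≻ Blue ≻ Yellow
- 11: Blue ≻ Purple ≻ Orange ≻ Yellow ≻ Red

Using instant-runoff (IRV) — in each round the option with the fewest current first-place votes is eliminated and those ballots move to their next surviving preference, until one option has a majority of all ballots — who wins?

Orange

Round 1: Yellow 11, Blue 28, Purple 0, Orange 26, Red 7. Purple eliminated.
Round 2: Yellow 11, Blue 28, Orange 26, Red 7. Red eliminated.
Round 3: Yellow 18, Blue 28, Orange 26. Yellow eliminated.
Round 4: Blue 35, Orange 37. Orange has a majority (≥37).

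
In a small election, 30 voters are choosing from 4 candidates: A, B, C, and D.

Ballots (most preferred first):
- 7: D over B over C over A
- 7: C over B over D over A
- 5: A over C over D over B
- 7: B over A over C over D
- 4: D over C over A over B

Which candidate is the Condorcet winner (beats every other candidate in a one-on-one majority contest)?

C vs A: 18–12
C vs B: 16–14
C vs D: 19–11
C beats every other candidate.

C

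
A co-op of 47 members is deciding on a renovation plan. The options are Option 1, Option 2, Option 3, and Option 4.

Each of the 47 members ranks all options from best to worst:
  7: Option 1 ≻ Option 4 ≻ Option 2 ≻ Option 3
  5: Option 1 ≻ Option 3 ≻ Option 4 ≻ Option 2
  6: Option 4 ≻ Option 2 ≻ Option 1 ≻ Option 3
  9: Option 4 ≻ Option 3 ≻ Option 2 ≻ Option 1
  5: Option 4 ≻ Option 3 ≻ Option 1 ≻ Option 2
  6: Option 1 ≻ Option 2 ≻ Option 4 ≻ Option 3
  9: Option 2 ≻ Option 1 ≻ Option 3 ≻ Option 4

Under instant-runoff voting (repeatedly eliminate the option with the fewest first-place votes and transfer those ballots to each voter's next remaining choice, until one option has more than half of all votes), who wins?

Option 1

Round 1: Option 1 18, Option 2 9, Option 3 0, Option 4 20. Option 3 eliminated.
Round 2: Option 1 18, Option 2 9, Option 4 20. Option 2 eliminated.
Round 3: Option 1 27, Option 4 20. Option 1 has a majority (≥24).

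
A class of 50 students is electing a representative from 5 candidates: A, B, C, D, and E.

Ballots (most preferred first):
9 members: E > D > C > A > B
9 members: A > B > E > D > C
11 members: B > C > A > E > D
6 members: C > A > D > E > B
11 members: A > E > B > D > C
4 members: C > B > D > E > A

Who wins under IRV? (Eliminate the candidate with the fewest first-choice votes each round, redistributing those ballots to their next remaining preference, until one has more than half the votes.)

Round 1: A 20, B 11, C 10, D 0, E 9. D eliminated.
Round 2: A 20, B 11, C 10, E 9. E eliminated.
Round 3: A 20, B 11, C 19. B eliminated.
Round 4: A 20, C 30. C has a majority (≥26).

C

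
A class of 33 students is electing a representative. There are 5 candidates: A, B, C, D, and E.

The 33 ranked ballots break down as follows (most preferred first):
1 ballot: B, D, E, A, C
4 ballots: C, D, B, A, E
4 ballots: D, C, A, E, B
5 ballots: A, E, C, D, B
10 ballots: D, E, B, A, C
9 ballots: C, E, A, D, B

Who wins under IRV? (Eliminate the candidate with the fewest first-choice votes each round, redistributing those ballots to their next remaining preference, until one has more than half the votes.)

C

Round 1: A 5, B 1, C 13, D 14, E 0. E eliminated.
Round 2: A 5, B 1, C 13, D 14. B eliminated.
Round 3: A 5, C 13, D 15. A eliminated.
Round 4: C 18, D 15. C has a majority (≥17).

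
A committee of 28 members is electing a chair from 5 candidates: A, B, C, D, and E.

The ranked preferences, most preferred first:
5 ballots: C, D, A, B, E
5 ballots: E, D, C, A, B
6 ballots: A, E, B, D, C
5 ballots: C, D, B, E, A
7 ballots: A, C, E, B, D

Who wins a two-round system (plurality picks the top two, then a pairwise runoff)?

Round 1 first-place votes: A 13, B 0, C 10, D 0, E 5. A and C advance.
Runoff: A is ranked above C on 13 ballots, C above A on 15.

C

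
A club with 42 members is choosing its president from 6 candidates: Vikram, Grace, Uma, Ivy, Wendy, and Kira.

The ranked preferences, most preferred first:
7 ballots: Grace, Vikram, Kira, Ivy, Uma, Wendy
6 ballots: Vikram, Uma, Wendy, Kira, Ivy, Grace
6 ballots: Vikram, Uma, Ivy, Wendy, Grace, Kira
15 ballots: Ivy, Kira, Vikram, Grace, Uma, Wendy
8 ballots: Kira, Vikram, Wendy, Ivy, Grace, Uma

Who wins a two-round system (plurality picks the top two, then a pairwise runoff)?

Vikram

Round 1 first-place votes: Vikram 12, Grace 7, Uma 0, Ivy 15, Wendy 0, Kira 8. Ivy and Vikram advance.
Runoff: Ivy is ranked above Vikram on 15 ballots, Vikram above Ivy on 27.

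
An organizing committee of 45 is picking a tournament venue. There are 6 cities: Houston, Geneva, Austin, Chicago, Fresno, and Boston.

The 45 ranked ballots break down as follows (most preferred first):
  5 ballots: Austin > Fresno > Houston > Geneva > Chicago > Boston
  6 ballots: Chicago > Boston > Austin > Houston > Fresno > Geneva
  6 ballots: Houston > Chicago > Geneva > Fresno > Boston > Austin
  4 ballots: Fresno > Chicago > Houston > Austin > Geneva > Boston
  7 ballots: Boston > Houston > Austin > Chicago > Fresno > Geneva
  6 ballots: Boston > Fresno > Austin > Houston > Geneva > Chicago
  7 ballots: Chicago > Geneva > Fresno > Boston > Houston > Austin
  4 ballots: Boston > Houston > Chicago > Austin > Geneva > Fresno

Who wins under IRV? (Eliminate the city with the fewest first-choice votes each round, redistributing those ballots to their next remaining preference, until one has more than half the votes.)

Round 1: Houston 6, Geneva 0, Austin 5, Chicago 13, Fresno 4, Boston 17. Geneva eliminated.
Round 2: Houston 6, Austin 5, Chicago 13, Fresno 4, Boston 17. Fresno eliminated.
Round 3: Houston 6, Austin 5, Chicago 17, Boston 17. Austin eliminated.
Round 4: Houston 11, Chicago 17, Boston 17. Houston eliminated.
Round 5: Chicago 28, Boston 17. Chicago has a majority (≥23).

Chicago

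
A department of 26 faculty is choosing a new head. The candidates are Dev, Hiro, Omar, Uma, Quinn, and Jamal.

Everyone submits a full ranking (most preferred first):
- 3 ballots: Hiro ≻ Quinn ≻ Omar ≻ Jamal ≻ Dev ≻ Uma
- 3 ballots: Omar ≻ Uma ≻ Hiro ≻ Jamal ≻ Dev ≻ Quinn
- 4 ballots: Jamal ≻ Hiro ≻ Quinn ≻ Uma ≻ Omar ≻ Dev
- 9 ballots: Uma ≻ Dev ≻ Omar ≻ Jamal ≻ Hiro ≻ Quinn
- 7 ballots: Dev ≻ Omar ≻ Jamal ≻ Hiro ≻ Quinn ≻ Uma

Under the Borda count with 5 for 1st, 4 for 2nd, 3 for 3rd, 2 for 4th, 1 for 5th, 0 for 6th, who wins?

Omar

Dev: 3×1 + 3×1 + 4×0 + 9×4 + 7×5 = 77
Hiro: 3×5 + 3×3 + 4×4 + 9×1 + 7×2 = 63
Omar: 3×3 + 3×5 + 4×1 + 9×3 + 7×4 = 83
Uma: 3×0 + 3×4 + 4×2 + 9×5 + 7×0 = 65
Quinn: 3×4 + 3×0 + 4×3 + 9×0 + 7×1 = 31
Jamal: 3×2 + 3×2 + 4×5 + 9×2 + 7×3 = 71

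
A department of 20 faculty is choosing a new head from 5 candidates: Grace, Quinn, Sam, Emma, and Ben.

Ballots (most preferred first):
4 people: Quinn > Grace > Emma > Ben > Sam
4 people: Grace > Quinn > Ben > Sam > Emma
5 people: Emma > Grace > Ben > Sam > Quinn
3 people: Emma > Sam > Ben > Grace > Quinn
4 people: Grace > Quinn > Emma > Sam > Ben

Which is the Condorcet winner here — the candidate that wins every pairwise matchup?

Grace

Grace vs Quinn: 16–4
Grace vs Sam: 17–3
Grace vs Emma: 12–8
Grace vs Ben: 17–3
Grace beats every other candidate.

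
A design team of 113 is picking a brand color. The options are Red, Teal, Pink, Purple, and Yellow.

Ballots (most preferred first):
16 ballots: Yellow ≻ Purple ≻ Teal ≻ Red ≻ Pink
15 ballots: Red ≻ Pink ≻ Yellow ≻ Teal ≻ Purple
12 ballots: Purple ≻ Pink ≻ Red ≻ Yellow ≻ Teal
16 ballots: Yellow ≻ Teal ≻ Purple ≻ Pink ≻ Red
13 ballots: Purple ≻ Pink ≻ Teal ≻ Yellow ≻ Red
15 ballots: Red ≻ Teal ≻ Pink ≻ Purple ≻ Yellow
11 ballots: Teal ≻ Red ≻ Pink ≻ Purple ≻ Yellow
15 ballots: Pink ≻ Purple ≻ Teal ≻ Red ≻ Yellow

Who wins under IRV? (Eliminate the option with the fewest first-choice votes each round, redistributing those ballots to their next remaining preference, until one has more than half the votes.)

Round 1: Red 30, Teal 11, Pink 15, Purple 25, Yellow 32. Teal eliminated.
Round 2: Red 41, Pink 15, Purple 25, Yellow 32. Pink eliminated.
Round 3: Red 41, Purple 40, Yellow 32. Yellow eliminated.
Round 4: Red 41, Purple 72. Purple has a majority (≥57).

Purple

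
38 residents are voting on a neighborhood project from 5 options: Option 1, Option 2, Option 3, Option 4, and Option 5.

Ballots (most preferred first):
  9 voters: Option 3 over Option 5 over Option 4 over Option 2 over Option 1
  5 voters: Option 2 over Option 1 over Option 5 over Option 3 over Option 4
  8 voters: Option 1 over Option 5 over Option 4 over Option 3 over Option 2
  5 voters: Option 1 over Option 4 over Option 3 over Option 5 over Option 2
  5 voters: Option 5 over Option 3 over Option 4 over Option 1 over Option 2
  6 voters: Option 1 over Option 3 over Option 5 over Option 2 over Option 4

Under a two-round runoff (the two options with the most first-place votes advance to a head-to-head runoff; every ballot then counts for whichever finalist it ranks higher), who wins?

Option 1

Round 1 first-place votes: Option 1 19, Option 2 5, Option 3 9, Option 4 0, Option 5 5. Option 1 and Option 3 advance.
Runoff: Option 1 is ranked above Option 3 on 24 ballots, Option 3 above Option 1 on 14.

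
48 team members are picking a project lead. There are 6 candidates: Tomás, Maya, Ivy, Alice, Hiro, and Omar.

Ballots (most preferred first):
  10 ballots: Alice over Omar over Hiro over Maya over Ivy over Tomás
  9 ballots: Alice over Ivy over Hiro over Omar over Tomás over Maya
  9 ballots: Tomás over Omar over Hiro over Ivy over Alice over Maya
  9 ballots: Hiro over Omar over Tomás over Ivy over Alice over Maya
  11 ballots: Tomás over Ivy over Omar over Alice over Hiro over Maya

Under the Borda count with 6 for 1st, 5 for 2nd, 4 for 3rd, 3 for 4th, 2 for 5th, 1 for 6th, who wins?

Omar

Tomás: 10×1 + 9×2 + 9×6 + 9×4 + 11×6 = 184
Maya: 10×3 + 9×1 + 9×1 + 9×1 + 11×1 = 68
Ivy: 10×2 + 9×5 + 9×3 + 9×3 + 11×5 = 174
Alice: 10×6 + 9×6 + 9×2 + 9×2 + 11×3 = 183
Hiro: 10×4 + 9×4 + 9×4 + 9×6 + 11×2 = 188
Omar: 10×5 + 9×3 + 9×5 + 9×5 + 11×4 = 211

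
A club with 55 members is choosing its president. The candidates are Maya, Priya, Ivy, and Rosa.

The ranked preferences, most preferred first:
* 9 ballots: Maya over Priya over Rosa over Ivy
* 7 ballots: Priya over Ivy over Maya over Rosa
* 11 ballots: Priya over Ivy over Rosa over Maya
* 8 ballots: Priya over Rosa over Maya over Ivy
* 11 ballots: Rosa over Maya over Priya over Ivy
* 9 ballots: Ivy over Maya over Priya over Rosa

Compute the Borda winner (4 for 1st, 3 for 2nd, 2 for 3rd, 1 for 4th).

Priya

Maya: 9×4 + 7×2 + 11×1 + 8×2 + 11×3 + 9×3 = 137
Priya: 9×3 + 7×4 + 11×4 + 8×4 + 11×2 + 9×2 = 171
Ivy: 9×1 + 7×3 + 11×3 + 8×1 + 11×1 + 9×4 = 118
Rosa: 9×2 + 7×1 + 11×2 + 8×3 + 11×4 + 9×1 = 124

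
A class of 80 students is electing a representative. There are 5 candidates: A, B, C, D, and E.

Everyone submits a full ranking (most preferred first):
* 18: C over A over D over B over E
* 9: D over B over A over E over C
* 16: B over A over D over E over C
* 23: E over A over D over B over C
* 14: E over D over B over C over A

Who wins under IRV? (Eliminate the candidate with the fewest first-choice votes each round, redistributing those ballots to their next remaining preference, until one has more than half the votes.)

B

Round 1: A 0, B 16, C 18, D 9, E 37. A eliminated.
Round 2: B 16, C 18, D 9, E 37. D eliminated.
Round 3: B 25, C 18, E 37. C eliminated.
Round 4: B 43, E 37. B has a majority (≥41).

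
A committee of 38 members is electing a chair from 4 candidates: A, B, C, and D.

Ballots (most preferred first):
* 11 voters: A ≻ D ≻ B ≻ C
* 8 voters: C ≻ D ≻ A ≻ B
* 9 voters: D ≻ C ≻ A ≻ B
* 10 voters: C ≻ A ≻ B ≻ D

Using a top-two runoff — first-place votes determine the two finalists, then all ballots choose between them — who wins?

C

Round 1 first-place votes: A 11, B 0, C 18, D 9. C and A advance.
Runoff: C is ranked above A on 27 ballots, A above C on 11.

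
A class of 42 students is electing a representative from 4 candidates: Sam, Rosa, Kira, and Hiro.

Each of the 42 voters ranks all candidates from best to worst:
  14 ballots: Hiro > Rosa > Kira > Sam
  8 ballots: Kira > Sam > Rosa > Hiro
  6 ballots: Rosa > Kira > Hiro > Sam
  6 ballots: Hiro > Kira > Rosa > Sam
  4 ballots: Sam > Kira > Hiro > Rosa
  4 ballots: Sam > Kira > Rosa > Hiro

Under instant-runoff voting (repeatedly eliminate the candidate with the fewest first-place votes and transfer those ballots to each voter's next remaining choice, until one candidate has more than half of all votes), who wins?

Round 1: Sam 8, Rosa 6, Kira 8, Hiro 20. Rosa eliminated.
Round 2: Sam 8, Kira 14, Hiro 20. Sam eliminated.
Round 3: Kira 22, Hiro 20. Kira has a majority (≥22).

Kira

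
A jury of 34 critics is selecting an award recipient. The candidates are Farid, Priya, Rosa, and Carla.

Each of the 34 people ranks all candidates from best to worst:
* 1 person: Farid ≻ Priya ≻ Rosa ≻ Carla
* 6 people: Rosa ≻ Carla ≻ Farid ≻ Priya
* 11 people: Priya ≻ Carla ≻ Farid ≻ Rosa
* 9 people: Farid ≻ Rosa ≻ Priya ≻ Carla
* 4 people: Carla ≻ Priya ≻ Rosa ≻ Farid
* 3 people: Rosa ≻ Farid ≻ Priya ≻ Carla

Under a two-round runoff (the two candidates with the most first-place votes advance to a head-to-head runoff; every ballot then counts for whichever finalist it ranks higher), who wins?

Round 1 first-place votes: Farid 10, Priya 11, Rosa 9, Carla 4. Priya and Farid advance.
Runoff: Priya is ranked above Farid on 15 ballots, Farid above Priya on 19.

Farid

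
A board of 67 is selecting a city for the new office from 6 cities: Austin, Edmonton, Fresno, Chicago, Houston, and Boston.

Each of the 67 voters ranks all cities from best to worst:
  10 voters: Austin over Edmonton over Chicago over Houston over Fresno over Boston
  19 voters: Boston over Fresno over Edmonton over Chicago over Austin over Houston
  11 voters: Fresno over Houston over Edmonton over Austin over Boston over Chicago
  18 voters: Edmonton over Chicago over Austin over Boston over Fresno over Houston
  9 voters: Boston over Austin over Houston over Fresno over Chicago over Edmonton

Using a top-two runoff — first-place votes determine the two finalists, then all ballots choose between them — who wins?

Edmonton

Round 1 first-place votes: Austin 10, Edmonton 18, Fresno 11, Chicago 0, Houston 0, Boston 28. Boston and Edmonton advance.
Runoff: Boston is ranked above Edmonton on 28 ballots, Edmonton above Boston on 39.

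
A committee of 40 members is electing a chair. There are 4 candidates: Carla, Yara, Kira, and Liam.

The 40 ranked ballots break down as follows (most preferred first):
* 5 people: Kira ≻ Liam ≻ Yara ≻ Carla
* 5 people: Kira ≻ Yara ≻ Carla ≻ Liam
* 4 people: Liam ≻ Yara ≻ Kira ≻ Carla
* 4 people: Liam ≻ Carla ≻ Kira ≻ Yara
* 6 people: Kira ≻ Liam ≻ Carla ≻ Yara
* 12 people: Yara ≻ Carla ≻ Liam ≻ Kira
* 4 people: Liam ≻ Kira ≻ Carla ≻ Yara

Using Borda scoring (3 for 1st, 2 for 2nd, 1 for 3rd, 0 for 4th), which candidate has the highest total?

Liam

Carla: 5×0 + 5×1 + 4×0 + 4×2 + 6×1 + 12×2 + 4×1 = 47
Yara: 5×1 + 5×2 + 4×2 + 4×0 + 6×0 + 12×3 + 4×0 = 59
Kira: 5×3 + 5×3 + 4×1 + 4×1 + 6×3 + 12×0 + 4×2 = 64
Liam: 5×2 + 5×0 + 4×3 + 4×3 + 6×2 + 12×1 + 4×3 = 70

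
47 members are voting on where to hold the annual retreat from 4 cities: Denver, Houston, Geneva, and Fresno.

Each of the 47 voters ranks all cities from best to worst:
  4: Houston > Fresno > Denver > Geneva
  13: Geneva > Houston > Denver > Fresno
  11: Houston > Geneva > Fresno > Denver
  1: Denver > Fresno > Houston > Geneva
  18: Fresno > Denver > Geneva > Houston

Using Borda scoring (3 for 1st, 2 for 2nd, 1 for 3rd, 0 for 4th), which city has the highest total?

Denver: 4×1 + 13×1 + 11×0 + 1×3 + 18×2 = 56
Houston: 4×3 + 13×2 + 11×3 + 1×1 + 18×0 = 72
Geneva: 4×0 + 13×3 + 11×2 + 1×0 + 18×1 = 79
Fresno: 4×2 + 13×0 + 11×1 + 1×2 + 18×3 = 75

Geneva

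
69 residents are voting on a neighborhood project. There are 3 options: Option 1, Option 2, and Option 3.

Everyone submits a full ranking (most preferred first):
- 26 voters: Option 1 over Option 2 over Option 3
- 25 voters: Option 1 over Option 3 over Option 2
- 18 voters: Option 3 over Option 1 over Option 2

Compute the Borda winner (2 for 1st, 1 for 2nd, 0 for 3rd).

Option 1: 26×2 + 25×2 + 18×1 = 120
Option 2: 26×1 + 25×0 + 18×0 = 26
Option 3: 26×0 + 25×1 + 18×2 = 61

Option 1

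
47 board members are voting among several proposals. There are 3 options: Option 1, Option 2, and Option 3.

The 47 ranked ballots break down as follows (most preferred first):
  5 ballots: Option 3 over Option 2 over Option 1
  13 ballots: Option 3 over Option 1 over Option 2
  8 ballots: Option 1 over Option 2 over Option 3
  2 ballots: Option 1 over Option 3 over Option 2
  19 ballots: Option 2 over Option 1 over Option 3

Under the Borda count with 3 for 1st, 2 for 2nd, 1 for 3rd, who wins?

Option 1: 5×1 + 13×2 + 8×3 + 2×3 + 19×2 = 99
Option 2: 5×2 + 13×1 + 8×2 + 2×1 + 19×3 = 98
Option 3: 5×3 + 13×3 + 8×1 + 2×2 + 19×1 = 85

Option 1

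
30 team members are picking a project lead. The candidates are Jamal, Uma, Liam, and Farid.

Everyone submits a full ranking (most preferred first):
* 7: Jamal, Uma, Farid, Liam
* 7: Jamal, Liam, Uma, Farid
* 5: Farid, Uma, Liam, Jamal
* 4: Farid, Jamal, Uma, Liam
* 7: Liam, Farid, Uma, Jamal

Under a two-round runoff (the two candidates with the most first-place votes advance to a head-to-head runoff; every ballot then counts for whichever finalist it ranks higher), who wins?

Round 1 first-place votes: Jamal 14, Uma 0, Liam 7, Farid 9. Jamal and Farid advance.
Runoff: Jamal is ranked above Farid on 14 ballots, Farid above Jamal on 16.

Farid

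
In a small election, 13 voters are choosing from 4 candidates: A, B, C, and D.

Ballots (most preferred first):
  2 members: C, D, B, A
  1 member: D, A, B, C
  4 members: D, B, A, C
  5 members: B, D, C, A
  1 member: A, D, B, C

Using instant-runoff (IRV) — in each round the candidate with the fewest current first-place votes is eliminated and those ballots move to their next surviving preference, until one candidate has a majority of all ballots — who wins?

D

Round 1: A 1, B 5, C 2, D 5. A eliminated.
Round 2: B 5, C 2, D 6. C eliminated.
Round 3: B 5, D 8. D has a majority (≥7).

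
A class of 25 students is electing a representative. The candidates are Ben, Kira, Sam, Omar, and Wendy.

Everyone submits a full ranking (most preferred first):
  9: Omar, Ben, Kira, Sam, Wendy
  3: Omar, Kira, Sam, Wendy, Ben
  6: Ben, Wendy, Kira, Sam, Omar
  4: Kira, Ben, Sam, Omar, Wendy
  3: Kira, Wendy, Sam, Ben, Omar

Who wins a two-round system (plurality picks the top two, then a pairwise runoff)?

Round 1 first-place votes: Ben 6, Kira 7, Sam 0, Omar 12, Wendy 0. Omar and Kira advance.
Runoff: Omar is ranked above Kira on 12 ballots, Kira above Omar on 13.

Kira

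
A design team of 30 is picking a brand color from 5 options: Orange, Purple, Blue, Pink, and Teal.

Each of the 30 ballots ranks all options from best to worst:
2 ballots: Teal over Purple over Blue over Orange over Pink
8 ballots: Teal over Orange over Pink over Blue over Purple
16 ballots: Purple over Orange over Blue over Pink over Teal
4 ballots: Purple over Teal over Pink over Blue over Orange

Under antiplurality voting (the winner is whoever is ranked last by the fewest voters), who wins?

Last-place votes: Orange 4, Purple 8, Blue 0, Pink 2, Teal 16.

Blue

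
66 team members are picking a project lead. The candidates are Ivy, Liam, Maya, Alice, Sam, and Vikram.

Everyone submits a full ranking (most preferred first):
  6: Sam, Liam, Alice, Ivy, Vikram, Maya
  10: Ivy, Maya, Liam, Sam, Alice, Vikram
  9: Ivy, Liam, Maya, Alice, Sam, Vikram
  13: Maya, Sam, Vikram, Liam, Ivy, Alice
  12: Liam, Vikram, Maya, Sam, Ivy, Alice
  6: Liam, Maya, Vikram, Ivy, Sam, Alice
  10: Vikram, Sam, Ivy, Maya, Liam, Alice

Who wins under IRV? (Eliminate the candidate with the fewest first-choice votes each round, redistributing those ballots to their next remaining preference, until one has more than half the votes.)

Round 1: Ivy 19, Liam 18, Maya 13, Alice 0, Sam 6, Vikram 10. Alice eliminated.
Round 2: Ivy 19, Liam 18, Maya 13, Sam 6, Vikram 10. Sam eliminated.
Round 3: Ivy 19, Liam 24, Maya 13, Vikram 10. Vikram eliminated.
Round 4: Ivy 29, Liam 24, Maya 13. Maya eliminated.
Round 5: Ivy 29, Liam 37. Liam has a majority (≥34).

Liam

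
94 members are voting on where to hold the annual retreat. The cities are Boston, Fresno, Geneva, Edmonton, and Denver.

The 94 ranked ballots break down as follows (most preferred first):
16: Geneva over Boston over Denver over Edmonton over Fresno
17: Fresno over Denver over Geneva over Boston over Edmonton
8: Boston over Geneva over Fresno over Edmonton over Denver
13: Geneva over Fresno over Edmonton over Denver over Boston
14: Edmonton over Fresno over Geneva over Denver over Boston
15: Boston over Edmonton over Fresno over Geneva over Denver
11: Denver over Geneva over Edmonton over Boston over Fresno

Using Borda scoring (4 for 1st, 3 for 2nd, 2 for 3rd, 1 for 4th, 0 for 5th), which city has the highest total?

Boston: 16×3 + 17×1 + 8×4 + 13×0 + 14×0 + 15×4 + 11×1 = 168
Fresno: 16×0 + 17×4 + 8×2 + 13×3 + 14×3 + 15×2 + 11×0 = 195
Geneva: 16×4 + 17×2 + 8×3 + 13×4 + 14×2 + 15×1 + 11×3 = 250
Edmonton: 16×1 + 17×0 + 8×1 + 13×2 + 14×4 + 15×3 + 11×2 = 173
Denver: 16×2 + 17×3 + 8×0 + 13×1 + 14×1 + 15×0 + 11×4 = 154

Geneva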